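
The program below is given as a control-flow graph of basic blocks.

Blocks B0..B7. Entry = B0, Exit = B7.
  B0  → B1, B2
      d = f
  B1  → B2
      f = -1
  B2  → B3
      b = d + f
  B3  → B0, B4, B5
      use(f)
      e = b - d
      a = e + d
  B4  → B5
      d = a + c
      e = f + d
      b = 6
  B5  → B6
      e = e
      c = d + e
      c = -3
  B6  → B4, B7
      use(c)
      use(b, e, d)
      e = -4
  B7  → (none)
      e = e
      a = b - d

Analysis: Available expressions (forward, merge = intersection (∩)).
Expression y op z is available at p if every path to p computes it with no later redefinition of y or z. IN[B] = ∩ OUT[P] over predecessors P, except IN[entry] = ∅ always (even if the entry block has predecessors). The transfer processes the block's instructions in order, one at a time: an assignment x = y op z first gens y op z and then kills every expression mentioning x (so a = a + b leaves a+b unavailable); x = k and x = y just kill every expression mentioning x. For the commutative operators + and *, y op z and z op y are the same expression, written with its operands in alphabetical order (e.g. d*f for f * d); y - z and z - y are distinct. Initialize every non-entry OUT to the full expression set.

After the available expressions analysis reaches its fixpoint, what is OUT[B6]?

Converged values:
  B0:  IN={}  OUT={}
  B1:  IN={}  OUT={}
  B2:  IN={}  OUT={d+f}
  B3:  IN={d+f}  OUT={b-d, d+e, d+f}
  B4:  IN={d+f}  OUT={a+c, d+f}
  B5:  IN={d+f}  OUT={d+e, d+f}
  B6:  IN={d+e, d+f}  OUT={d+f}
  B7:  IN={d+f}  OUT={b-d, d+f}

Merge at B6: IN[B6] = OUT[B5] = {d+e, d+f}
Applying B6's transfer function to that IN value gives OUT[B6] (row B6 above).

Answer: {d+f}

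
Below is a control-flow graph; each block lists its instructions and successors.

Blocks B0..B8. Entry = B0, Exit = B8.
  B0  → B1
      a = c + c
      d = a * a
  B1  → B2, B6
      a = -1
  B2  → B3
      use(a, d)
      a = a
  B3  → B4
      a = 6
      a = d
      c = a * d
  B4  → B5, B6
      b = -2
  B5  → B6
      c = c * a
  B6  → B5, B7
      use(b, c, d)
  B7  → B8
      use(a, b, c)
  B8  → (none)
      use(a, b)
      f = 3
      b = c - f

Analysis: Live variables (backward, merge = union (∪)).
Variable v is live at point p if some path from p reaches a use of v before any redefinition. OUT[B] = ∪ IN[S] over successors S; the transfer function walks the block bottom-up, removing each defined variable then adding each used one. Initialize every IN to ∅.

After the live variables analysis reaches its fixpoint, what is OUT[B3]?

Answer: {a, c, d}

Derivation:
Converged values:
  B0: | IN={b, c} | OUT={b, c, d}
  B1: | IN={b, c, d} | OUT={a, b, c, d}
  B2: | IN={a, d} | OUT={d}
  B3: | IN={d} | OUT={a, c, d}
  B4: | IN={a, c, d} | OUT={a, b, c, d}
  B5: | IN={a, b, c, d} | OUT={a, b, c, d}
  B6: | IN={a, b, c, d} | OUT={a, b, c, d}
  B7: | IN={a, b, c} | OUT={a, b, c}
  B8: | IN={a, b, c} | OUT={}

Merge at B3: OUT[B3] = IN[B4] = {a, c, d}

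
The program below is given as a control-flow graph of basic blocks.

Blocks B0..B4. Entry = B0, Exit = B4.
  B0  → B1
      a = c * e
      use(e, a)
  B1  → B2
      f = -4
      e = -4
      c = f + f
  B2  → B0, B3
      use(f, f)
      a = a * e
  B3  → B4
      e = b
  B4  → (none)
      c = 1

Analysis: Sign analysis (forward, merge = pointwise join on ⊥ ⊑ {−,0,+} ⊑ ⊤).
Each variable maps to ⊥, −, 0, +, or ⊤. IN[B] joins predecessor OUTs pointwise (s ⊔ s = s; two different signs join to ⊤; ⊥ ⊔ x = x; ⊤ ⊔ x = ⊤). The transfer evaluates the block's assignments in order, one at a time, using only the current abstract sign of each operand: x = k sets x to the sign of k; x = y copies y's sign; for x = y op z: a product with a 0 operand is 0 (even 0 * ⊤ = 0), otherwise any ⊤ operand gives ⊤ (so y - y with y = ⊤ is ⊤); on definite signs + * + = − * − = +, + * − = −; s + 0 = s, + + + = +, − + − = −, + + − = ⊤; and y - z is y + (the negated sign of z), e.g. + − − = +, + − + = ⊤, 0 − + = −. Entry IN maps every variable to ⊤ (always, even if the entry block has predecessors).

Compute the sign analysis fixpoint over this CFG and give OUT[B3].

Per-block solution:
  B0:  IN=(all ⊤)  OUT=(all ⊤)
  B1:  IN=(all ⊤)  OUT={c:-, e:-, f:-; rest ⊤}
  B2:  IN={c:-, e:-, f:-; rest ⊤}  OUT={c:-, e:-, f:-; rest ⊤}
  B3:  IN={c:-, e:-, f:-; rest ⊤}  OUT={c:-, f:-; rest ⊤}
  B4:  IN={c:-, f:-; rest ⊤}  OUT={c:+, f:-; rest ⊤}

Merge at B3: IN[B3] = OUT[B2] = {a: ⊤, b: ⊤, c: -, d: ⊤, e: -, f: -}
Applying B3's transfer function to that IN value gives OUT[B3] (row B3 above).

Answer: {a: ⊤, b: ⊤, c: -, d: ⊤, e: ⊤, f: -}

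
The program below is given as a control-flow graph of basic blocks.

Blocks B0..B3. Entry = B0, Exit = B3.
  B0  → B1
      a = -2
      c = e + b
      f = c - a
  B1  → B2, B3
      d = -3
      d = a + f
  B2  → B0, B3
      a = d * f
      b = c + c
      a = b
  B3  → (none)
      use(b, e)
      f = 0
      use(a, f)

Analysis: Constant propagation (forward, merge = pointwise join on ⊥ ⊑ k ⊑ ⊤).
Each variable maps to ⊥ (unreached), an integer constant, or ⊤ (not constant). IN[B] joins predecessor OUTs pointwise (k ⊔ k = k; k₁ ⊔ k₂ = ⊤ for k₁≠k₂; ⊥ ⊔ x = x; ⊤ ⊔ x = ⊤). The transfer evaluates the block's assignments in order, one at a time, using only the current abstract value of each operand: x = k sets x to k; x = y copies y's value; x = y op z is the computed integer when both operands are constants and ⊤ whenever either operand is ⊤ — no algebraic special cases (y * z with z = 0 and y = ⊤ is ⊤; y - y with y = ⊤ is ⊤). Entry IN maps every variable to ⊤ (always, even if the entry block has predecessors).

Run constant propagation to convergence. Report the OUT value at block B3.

Answer: {a: ⊤, b: ⊤, c: ⊤, d: ⊤, e: ⊤, f: 0}

Derivation:
Per-block solution:
  B0:  IN=(all ⊤)  OUT={a:-2; rest ⊤}
  B1:  IN={a:-2; rest ⊤}  OUT={a:-2; rest ⊤}
  B2:  IN={a:-2; rest ⊤}  OUT=(all ⊤)
  B3:  IN=(all ⊤)  OUT={f:0; rest ⊤}

Merge at B3: IN[B3] = OUT[B1] ⊔ OUT[B2] = {a: ⊤, b: ⊤, c: ⊤, d: ⊤, e: ⊤, f: ⊤}
Applying B3's transfer function to that IN value gives OUT[B3] (row B3 above).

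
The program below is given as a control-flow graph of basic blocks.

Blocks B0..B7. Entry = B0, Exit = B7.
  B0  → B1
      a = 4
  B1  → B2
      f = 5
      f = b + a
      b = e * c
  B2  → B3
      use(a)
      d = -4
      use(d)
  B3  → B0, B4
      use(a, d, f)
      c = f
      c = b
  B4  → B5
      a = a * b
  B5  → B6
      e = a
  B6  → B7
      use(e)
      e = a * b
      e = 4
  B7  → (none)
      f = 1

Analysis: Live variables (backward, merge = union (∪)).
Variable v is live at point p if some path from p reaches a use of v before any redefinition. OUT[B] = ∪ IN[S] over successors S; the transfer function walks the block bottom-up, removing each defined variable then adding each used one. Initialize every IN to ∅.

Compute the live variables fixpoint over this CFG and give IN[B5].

Converged values:
  B0:   IN={b, c, e}   OUT={a, b, c, e}
  B1:   IN={a, b, c, e}   OUT={a, b, e, f}
  B2:   IN={a, b, e, f}   OUT={a, b, d, e, f}
  B3:   IN={a, b, d, e, f}   OUT={a, b, c, e}
  B4:   IN={a, b}   OUT={a, b}
  B5:   IN={a, b}   OUT={a, b, e}
  B6:   IN={a, b, e}   OUT={}
  B7:   IN={}   OUT={}

Merge at B5: OUT[B5] = IN[B6] = {a, b, e}
Applying B5's transfer function to that OUT value gives IN[B5] (row B5 above).

Answer: {a, b}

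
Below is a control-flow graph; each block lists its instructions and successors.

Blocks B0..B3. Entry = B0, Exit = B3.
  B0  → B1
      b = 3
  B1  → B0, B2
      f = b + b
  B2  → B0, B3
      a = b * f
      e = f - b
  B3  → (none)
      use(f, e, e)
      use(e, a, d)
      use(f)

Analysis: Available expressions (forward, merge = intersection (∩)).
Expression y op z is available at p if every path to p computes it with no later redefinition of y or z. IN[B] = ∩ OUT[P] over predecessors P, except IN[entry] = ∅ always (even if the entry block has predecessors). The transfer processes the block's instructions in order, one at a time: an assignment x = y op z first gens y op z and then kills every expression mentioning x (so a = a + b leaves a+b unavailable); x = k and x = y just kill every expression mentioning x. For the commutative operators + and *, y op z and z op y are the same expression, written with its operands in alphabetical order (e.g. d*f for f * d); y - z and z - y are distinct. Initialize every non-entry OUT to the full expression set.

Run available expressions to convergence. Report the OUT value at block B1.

Fixpoint table:
  B0: | IN={} | OUT={}
  B1: | IN={} | OUT={b+b}
  B2: | IN={b+b} | OUT={b*f, b+b, f-b}
  B3: | IN={b*f, b+b, f-b} | OUT={b*f, b+b, f-b}

Merge at B1: IN[B1] = OUT[B0] = {}
Applying B1's transfer function to that IN value gives OUT[B1] (row B1 above).

Answer: {b+b}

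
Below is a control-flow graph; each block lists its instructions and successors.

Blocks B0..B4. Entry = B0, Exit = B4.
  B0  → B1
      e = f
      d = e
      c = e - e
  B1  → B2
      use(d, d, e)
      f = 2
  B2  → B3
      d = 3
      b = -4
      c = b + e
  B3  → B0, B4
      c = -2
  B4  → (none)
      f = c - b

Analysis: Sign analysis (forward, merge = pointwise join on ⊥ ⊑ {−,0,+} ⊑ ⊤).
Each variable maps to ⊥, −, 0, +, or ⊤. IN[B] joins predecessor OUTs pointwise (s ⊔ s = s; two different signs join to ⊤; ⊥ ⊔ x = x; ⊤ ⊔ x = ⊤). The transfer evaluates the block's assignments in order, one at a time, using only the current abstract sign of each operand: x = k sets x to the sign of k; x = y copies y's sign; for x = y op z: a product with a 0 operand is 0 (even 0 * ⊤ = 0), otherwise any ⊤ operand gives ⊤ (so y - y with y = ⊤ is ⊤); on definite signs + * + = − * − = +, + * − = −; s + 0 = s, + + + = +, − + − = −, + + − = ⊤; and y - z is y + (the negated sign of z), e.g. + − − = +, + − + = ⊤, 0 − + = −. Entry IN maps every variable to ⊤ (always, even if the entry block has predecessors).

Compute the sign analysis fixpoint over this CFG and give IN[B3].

Answer: {a: ⊤, b: -, c: ⊤, d: +, e: ⊤, f: +}

Trace:
Fixpoint table:
  B0:   IN=(all ⊤)   OUT=(all ⊤)
  B1:   IN=(all ⊤)   OUT={f:+; rest ⊤}
  B2:   IN={f:+; rest ⊤}   OUT={b:-, d:+, f:+; rest ⊤}
  B3:   IN={b:-, d:+, f:+; rest ⊤}   OUT={b:-, c:-, d:+, f:+; rest ⊤}
  B4:   IN={b:-, c:-, d:+, f:+; rest ⊤}   OUT={b:-, c:-, d:+; rest ⊤}

Merge at B3: IN[B3] = OUT[B2] = {a: ⊤, b: -, c: ⊤, d: +, e: ⊤, f: +}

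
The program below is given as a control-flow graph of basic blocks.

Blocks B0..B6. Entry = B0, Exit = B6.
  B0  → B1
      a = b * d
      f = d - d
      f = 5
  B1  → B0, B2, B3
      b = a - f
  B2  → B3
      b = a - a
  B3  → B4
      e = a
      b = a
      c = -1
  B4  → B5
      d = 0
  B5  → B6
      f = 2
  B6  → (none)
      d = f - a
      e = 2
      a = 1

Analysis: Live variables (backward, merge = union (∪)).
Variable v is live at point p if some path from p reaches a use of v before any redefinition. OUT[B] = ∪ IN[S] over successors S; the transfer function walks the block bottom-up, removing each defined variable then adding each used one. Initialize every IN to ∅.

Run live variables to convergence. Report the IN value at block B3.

Answer: {a}

Derivation:
Per-block solution:
  B0:  IN={b, d}  OUT={a, d, f}
  B1:  IN={a, d, f}  OUT={a, b, d}
  B2:  IN={a}  OUT={a}
  B3:  IN={a}  OUT={a}
  B4:  IN={a}  OUT={a}
  B5:  IN={a}  OUT={a, f}
  B6:  IN={a, f}  OUT={}

Merge at B3: OUT[B3] = IN[B4] = {a}
Applying B3's transfer function to that OUT value gives IN[B3] (row B3 above).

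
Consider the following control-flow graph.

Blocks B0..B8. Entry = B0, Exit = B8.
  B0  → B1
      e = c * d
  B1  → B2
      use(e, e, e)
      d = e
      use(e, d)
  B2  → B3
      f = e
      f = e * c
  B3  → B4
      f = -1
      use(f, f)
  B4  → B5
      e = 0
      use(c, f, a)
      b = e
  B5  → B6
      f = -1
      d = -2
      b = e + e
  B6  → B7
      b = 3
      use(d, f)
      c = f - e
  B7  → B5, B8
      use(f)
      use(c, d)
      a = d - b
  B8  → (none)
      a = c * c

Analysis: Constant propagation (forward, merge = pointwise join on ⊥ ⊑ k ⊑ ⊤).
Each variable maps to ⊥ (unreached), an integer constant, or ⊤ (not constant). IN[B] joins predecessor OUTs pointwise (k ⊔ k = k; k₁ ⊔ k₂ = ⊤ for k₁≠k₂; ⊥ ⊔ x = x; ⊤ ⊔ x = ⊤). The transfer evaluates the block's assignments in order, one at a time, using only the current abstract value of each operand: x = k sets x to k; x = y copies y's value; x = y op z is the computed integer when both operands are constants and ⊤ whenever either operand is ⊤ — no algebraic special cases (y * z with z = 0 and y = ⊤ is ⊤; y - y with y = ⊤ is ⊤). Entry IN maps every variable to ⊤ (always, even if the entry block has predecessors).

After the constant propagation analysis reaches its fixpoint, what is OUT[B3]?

Answer: {a: ⊤, b: ⊤, c: ⊤, d: ⊤, e: ⊤, f: -1}

Working:
Fixpoint table:
  B0: | IN=(all ⊤) | OUT=(all ⊤)
  B1: | IN=(all ⊤) | OUT=(all ⊤)
  B2: | IN=(all ⊤) | OUT=(all ⊤)
  B3: | IN=(all ⊤) | OUT={f:-1; rest ⊤}
  B4: | IN={f:-1; rest ⊤} | OUT={b:0, e:0, f:-1; rest ⊤}
  B5: | IN={e:0, f:-1; rest ⊤} | OUT={b:0, d:-2, e:0, f:-1; rest ⊤}
  B6: | IN={b:0, d:-2, e:0, f:-1; rest ⊤} | OUT={b:3, c:-1, d:-2, e:0, f:-1; rest ⊤}
  B7: | IN={b:3, c:-1, d:-2, e:0, f:-1; rest ⊤} | OUT={a:-5, b:3, c:-1, d:-2, e:0, f:-1; rest ⊤}
  B8: | IN={a:-5, b:3, c:-1, d:-2, e:0, f:-1; rest ⊤} | OUT={a:1, b:3, c:-1, d:-2, e:0, f:-1; rest ⊤}

Merge at B3: IN[B3] = OUT[B2] = {a: ⊤, b: ⊤, c: ⊤, d: ⊤, e: ⊤, f: ⊤}
Applying B3's transfer function to that IN value gives OUT[B3] (row B3 above).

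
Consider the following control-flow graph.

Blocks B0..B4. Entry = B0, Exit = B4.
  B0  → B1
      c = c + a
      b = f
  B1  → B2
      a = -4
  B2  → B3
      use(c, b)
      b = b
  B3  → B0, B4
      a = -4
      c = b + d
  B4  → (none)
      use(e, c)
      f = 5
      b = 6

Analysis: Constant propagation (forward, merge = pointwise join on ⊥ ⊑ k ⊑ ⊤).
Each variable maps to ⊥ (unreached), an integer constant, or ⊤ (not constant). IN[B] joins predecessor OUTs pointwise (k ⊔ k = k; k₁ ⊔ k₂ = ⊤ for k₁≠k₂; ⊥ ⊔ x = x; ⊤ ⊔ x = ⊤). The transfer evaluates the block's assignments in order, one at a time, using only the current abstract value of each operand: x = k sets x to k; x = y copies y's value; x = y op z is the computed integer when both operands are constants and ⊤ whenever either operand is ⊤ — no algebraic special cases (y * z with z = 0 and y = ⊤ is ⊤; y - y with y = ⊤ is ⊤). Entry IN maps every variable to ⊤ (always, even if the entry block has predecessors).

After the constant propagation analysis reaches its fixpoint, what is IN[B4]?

Fixpoint table:
  B0:   IN=(all ⊤)   OUT=(all ⊤)
  B1:   IN=(all ⊤)   OUT={a:-4; rest ⊤}
  B2:   IN={a:-4; rest ⊤}   OUT={a:-4; rest ⊤}
  B3:   IN={a:-4; rest ⊤}   OUT={a:-4; rest ⊤}
  B4:   IN={a:-4; rest ⊤}   OUT={a:-4, b:6, f:5; rest ⊤}

Merge at B4: IN[B4] = OUT[B3] = {a: -4, b: ⊤, c: ⊤, d: ⊤, e: ⊤, f: ⊤}

Answer: {a: -4, b: ⊤, c: ⊤, d: ⊤, e: ⊤, f: ⊤}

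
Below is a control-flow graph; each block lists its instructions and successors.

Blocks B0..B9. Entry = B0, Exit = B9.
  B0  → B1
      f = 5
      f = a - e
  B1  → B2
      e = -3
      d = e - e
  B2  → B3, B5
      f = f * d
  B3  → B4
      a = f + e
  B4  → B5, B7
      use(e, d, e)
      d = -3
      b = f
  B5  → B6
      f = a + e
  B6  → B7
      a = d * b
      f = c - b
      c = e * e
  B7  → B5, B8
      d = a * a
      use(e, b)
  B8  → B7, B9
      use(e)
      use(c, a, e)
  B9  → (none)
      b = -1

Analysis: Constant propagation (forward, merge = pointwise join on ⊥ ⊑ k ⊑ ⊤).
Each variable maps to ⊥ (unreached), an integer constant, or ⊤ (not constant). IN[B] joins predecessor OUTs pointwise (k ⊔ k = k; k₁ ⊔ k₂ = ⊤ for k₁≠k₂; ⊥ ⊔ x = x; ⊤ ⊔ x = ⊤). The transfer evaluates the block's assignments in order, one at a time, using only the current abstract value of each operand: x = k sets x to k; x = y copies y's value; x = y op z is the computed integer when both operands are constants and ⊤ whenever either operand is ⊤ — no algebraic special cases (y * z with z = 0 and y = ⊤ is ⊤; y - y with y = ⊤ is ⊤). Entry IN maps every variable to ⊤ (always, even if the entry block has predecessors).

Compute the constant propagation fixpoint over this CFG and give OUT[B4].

Converged values:
  B0:   IN=(all ⊤)   OUT=(all ⊤)
  B1:   IN=(all ⊤)   OUT={d:0, e:-3; rest ⊤}
  B2:   IN={d:0, e:-3; rest ⊤}   OUT={d:0, e:-3; rest ⊤}
  B3:   IN={d:0, e:-3; rest ⊤}   OUT={d:0, e:-3; rest ⊤}
  B4:   IN={d:0, e:-3; rest ⊤}   OUT={d:-3, e:-3; rest ⊤}
  B5:   IN={e:-3; rest ⊤}   OUT={e:-3; rest ⊤}
  B6:   IN={e:-3; rest ⊤}   OUT={c:9, e:-3; rest ⊤}
  B7:   IN={e:-3; rest ⊤}   OUT={e:-3; rest ⊤}
  B8:   IN={e:-3; rest ⊤}   OUT={e:-3; rest ⊤}
  B9:   IN={e:-3; rest ⊤}   OUT={b:-1, e:-3; rest ⊤}

Merge at B4: IN[B4] = OUT[B3] = {a: ⊤, b: ⊤, c: ⊤, d: 0, e: -3, f: ⊤}
Applying B4's transfer function to that IN value gives OUT[B4] (row B4 above).

Answer: {a: ⊤, b: ⊤, c: ⊤, d: -3, e: -3, f: ⊤}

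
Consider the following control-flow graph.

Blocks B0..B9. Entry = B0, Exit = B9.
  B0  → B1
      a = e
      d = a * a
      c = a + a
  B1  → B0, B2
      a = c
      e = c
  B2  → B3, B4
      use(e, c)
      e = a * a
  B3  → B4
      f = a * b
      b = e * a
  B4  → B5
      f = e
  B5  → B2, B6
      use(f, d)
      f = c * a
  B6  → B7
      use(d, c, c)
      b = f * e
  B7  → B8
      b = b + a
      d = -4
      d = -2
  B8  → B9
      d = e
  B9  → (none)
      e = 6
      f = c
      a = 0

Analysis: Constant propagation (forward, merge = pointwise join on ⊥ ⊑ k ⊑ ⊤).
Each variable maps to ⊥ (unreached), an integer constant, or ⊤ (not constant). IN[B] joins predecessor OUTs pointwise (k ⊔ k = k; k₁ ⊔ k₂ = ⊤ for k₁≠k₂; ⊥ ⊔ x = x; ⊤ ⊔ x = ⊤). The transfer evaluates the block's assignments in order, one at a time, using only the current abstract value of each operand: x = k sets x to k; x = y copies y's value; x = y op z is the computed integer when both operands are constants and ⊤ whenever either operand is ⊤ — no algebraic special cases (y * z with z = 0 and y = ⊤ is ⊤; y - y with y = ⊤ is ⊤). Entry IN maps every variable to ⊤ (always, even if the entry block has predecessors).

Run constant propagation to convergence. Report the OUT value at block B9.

Fixpoint table:
  B0:   IN=(all ⊤)   OUT=(all ⊤)
  B1:   IN=(all ⊤)   OUT=(all ⊤)
  B2:   IN=(all ⊤)   OUT=(all ⊤)
  B3:   IN=(all ⊤)   OUT=(all ⊤)
  B4:   IN=(all ⊤)   OUT=(all ⊤)
  B5:   IN=(all ⊤)   OUT=(all ⊤)
  B6:   IN=(all ⊤)   OUT=(all ⊤)
  B7:   IN=(all ⊤)   OUT={d:-2; rest ⊤}
  B8:   IN={d:-2; rest ⊤}   OUT=(all ⊤)
  B9:   IN=(all ⊤)   OUT={a:0, e:6; rest ⊤}

Merge at B9: IN[B9] = OUT[B8] = {a: ⊤, b: ⊤, c: ⊤, d: ⊤, e: ⊤, f: ⊤}
Applying B9's transfer function to that IN value gives OUT[B9] (row B9 above).

Answer: {a: 0, b: ⊤, c: ⊤, d: ⊤, e: 6, f: ⊤}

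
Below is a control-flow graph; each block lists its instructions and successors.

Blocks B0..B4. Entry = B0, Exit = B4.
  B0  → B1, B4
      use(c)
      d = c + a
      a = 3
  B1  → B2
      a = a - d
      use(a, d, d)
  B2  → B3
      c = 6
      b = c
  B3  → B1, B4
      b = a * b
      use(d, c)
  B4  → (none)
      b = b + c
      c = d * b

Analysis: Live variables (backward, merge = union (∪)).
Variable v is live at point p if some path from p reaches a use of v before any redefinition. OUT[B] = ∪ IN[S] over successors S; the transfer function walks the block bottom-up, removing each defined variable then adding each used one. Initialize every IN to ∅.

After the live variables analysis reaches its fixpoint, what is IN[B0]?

Fixpoint table:
  B0:   IN={a, b, c}   OUT={a, b, c, d}
  B1:   IN={a, d}   OUT={a, d}
  B2:   IN={a, d}   OUT={a, b, c, d}
  B3:   IN={a, b, c, d}   OUT={a, b, c, d}
  B4:   IN={b, c, d}   OUT={}

Merge at B0: OUT[B0] = IN[B1] ⊔ IN[B4] = {a, b, c, d}
Applying B0's transfer function to that OUT value gives IN[B0] (row B0 above).

Answer: {a, b, c}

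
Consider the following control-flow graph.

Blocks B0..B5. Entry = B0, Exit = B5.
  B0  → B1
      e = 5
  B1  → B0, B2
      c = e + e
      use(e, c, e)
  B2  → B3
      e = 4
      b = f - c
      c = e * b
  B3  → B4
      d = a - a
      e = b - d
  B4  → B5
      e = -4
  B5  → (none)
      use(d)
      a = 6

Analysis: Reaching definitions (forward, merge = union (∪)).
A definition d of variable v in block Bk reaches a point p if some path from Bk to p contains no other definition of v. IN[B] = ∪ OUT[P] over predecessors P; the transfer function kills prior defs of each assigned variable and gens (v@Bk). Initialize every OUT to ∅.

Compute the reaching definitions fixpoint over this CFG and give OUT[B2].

Per-block solution:
  B0:   IN={c@B1, e@B0}   OUT={c@B1, e@B0}
  B1:   IN={c@B1, e@B0}   OUT={c@B1, e@B0}
  B2:   IN={c@B1, e@B0}   OUT={b@B2, c@B2, e@B2}
  B3:   IN={b@B2, c@B2, e@B2}   OUT={b@B2, c@B2, d@B3, e@B3}
  B4:   IN={b@B2, c@B2, d@B3, e@B3}   OUT={b@B2, c@B2, d@B3, e@B4}
  B5:   IN={b@B2, c@B2, d@B3, e@B4}   OUT={a@B5, b@B2, c@B2, d@B3, e@B4}

Merge at B2: IN[B2] = OUT[B1] = {c@B1, e@B0}
Applying B2's transfer function to that IN value gives OUT[B2] (row B2 above).

Answer: {b@B2, c@B2, e@B2}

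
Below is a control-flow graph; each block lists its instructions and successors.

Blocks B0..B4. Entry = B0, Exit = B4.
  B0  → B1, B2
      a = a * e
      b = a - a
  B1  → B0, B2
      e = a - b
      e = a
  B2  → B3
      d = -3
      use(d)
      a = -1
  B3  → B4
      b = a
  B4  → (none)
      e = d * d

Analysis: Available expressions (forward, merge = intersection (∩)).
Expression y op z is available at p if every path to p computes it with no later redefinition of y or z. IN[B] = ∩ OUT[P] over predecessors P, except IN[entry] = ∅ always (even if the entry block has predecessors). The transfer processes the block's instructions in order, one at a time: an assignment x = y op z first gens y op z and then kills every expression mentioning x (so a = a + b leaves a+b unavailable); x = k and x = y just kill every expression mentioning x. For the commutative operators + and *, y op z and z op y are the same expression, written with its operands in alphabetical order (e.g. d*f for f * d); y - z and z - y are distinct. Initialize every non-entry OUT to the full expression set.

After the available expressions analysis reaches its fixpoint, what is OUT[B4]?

Fixpoint table:
  B0:   IN={}   OUT={a-a}
  B1:   IN={a-a}   OUT={a-a, a-b}
  B2:   IN={a-a}   OUT={}
  B3:   IN={}   OUT={}
  B4:   IN={}   OUT={d*d}

Merge at B4: IN[B4] = OUT[B3] = {}
Applying B4's transfer function to that IN value gives OUT[B4] (row B4 above).

Answer: {d*d}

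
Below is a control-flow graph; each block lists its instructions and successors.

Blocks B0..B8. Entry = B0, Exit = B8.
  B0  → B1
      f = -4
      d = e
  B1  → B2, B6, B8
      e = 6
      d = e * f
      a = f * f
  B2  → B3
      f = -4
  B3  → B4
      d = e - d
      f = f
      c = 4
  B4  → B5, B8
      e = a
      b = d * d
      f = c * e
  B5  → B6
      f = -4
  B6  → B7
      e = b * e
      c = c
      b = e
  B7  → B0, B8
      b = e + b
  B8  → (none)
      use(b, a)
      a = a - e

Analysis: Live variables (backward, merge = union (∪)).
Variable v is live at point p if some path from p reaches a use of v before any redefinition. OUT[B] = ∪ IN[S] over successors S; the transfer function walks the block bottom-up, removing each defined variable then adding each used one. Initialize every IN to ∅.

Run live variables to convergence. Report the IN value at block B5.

Answer: {a, b, c, e}

Trace:
Per-block solution:
  B0:   IN={b, c, e}   OUT={b, c, f}
  B1:   IN={b, c, f}   OUT={a, b, c, d, e}
  B2:   IN={a, d, e}   OUT={a, d, e, f}
  B3:   IN={a, d, e, f}   OUT={a, c, d}
  B4:   IN={a, c, d}   OUT={a, b, c, e}
  B5:   IN={a, b, c, e}   OUT={a, b, c, e}
  B6:   IN={a, b, c, e}   OUT={a, b, c, e}
  B7:   IN={a, b, c, e}   OUT={a, b, c, e}
  B8:   IN={a, b, e}   OUT={}

Merge at B5: OUT[B5] = IN[B6] = {a, b, c, e}
Applying B5's transfer function to that OUT value gives IN[B5] (row B5 above).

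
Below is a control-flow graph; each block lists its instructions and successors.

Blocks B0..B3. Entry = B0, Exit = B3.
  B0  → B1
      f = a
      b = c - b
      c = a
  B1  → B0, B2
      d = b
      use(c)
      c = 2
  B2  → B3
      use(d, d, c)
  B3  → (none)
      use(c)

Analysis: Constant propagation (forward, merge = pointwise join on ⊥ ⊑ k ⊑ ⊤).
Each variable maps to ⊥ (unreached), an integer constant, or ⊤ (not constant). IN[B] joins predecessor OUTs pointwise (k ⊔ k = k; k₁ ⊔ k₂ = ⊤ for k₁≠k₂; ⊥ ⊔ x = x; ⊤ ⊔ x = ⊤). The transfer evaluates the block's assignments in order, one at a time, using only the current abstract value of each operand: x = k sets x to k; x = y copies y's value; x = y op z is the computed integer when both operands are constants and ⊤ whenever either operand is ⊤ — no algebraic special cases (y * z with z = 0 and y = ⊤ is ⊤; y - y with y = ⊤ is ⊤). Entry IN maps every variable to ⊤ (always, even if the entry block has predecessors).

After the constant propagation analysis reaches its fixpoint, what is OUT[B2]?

Answer: {a: ⊤, b: ⊤, c: 2, d: ⊤, e: ⊤, f: ⊤}

Working:
Fixpoint table:
  B0:   IN=(all ⊤)   OUT=(all ⊤)
  B1:   IN=(all ⊤)   OUT={c:2; rest ⊤}
  B2:   IN={c:2; rest ⊤}   OUT={c:2; rest ⊤}
  B3:   IN={c:2; rest ⊤}   OUT={c:2; rest ⊤}

Merge at B2: IN[B2] = OUT[B1] = {a: ⊤, b: ⊤, c: 2, d: ⊤, e: ⊤, f: ⊤}
Applying B2's transfer function to that IN value gives OUT[B2] (row B2 above).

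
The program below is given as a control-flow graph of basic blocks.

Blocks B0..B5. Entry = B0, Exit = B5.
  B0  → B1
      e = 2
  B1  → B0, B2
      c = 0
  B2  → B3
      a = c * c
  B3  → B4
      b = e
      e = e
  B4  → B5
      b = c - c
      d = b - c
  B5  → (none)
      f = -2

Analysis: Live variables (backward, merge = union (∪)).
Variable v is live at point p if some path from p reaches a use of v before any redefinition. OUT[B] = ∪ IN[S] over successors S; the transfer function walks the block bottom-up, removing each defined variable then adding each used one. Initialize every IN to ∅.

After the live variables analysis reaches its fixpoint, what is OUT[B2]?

Per-block solution:
  B0:   IN={}   OUT={e}
  B1:   IN={e}   OUT={c, e}
  B2:   IN={c, e}   OUT={c, e}
  B3:   IN={c, e}   OUT={c}
  B4:   IN={c}   OUT={}
  B5:   IN={}   OUT={}

Merge at B2: OUT[B2] = IN[B3] = {c, e}

Answer: {c, e}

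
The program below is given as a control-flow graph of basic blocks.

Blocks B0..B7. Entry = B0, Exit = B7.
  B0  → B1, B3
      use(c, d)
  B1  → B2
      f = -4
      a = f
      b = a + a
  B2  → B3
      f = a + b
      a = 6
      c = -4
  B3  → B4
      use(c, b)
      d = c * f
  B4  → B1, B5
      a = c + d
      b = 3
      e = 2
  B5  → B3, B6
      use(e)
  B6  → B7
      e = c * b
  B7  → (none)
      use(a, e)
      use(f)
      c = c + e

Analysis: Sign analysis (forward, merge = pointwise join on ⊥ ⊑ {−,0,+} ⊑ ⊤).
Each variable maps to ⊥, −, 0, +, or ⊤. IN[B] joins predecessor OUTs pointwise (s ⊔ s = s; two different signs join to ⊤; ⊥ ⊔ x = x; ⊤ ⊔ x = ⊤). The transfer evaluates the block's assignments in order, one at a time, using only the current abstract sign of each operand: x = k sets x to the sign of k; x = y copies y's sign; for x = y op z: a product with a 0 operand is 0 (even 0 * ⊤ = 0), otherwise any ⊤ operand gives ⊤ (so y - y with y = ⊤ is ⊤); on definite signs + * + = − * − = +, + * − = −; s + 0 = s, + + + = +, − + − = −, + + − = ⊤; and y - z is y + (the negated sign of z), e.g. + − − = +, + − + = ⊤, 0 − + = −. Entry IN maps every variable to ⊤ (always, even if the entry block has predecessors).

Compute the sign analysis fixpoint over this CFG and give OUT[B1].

Per-block solution:
  B0:   IN=(all ⊤)   OUT=(all ⊤)
  B1:   IN=(all ⊤)   OUT={a:-, b:-, f:-; rest ⊤}
  B2:   IN={a:-, b:-, f:-; rest ⊤}   OUT={a:+, b:-, c:-, f:-; rest ⊤}
  B3:   IN=(all ⊤)   OUT=(all ⊤)
  B4:   IN=(all ⊤)   OUT={b:+, e:+; rest ⊤}
  B5:   IN={b:+, e:+; rest ⊤}   OUT={b:+, e:+; rest ⊤}
  B6:   IN={b:+, e:+; rest ⊤}   OUT={b:+; rest ⊤}
  B7:   IN={b:+; rest ⊤}   OUT={b:+; rest ⊤}

Merge at B1: IN[B1] = OUT[B0] ⊔ OUT[B4] = {a: ⊤, b: ⊤, c: ⊤, d: ⊤, e: ⊤, f: ⊤}
Applying B1's transfer function to that IN value gives OUT[B1] (row B1 above).

Answer: {a: -, b: -, c: ⊤, d: ⊤, e: ⊤, f: -}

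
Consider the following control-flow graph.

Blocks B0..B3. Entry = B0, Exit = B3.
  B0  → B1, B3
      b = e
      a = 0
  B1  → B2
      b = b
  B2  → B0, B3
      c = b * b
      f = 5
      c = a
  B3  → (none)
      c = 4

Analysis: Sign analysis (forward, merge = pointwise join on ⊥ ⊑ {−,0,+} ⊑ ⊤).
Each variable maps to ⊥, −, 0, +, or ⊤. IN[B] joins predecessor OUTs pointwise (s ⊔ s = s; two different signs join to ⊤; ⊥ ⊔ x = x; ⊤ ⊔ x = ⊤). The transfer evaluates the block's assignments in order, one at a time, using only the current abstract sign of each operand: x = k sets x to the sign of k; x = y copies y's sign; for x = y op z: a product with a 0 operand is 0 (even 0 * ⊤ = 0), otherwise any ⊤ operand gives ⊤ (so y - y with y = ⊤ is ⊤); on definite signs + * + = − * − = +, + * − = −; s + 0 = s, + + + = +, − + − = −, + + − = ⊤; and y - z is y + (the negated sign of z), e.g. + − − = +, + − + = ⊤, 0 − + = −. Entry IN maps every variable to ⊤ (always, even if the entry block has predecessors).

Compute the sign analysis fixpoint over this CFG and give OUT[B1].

Per-block solution:
  B0:   IN=(all ⊤)   OUT={a:0; rest ⊤}
  B1:   IN={a:0; rest ⊤}   OUT={a:0; rest ⊤}
  B2:   IN={a:0; rest ⊤}   OUT={a:0, c:0, f:+; rest ⊤}
  B3:   IN={a:0; rest ⊤}   OUT={a:0, c:+; rest ⊤}

Merge at B1: IN[B1] = OUT[B0] = {a: 0, b: ⊤, c: ⊤, d: ⊤, e: ⊤, f: ⊤}
Applying B1's transfer function to that IN value gives OUT[B1] (row B1 above).

Answer: {a: 0, b: ⊤, c: ⊤, d: ⊤, e: ⊤, f: ⊤}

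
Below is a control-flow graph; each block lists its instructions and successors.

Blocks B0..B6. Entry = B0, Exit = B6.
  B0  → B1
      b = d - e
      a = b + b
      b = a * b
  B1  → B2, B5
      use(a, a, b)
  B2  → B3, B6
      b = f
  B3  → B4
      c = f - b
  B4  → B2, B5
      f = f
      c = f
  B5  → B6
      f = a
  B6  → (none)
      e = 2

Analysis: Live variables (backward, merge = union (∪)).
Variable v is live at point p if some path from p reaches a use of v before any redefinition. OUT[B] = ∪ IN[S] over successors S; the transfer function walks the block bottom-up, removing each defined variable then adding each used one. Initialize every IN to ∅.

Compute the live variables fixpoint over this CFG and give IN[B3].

Fixpoint table:
  B0:  IN={d, e, f}  OUT={a, b, f}
  B1:  IN={a, b, f}  OUT={a, f}
  B2:  IN={a, f}  OUT={a, b, f}
  B3:  IN={a, b, f}  OUT={a, f}
  B4:  IN={a, f}  OUT={a, f}
  B5:  IN={a}  OUT={}
  B6:  IN={}  OUT={}

Merge at B3: OUT[B3] = IN[B4] = {a, f}
Applying B3's transfer function to that OUT value gives IN[B3] (row B3 above).

Answer: {a, b, f}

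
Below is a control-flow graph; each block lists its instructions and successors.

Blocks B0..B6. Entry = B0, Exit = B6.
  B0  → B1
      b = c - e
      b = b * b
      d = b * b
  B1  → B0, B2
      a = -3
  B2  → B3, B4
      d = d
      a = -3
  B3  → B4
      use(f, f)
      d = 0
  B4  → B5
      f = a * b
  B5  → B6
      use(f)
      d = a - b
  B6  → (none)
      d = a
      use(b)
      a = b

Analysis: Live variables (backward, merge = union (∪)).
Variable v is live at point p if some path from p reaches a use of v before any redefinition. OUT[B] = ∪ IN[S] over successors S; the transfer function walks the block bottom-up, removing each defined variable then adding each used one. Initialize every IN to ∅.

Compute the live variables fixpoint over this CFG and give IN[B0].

Answer: {c, e, f}

Working:
Fixpoint table:
  B0:   IN={c, e, f}   OUT={b, c, d, e, f}
  B1:   IN={b, c, d, e, f}   OUT={b, c, d, e, f}
  B2:   IN={b, d, f}   OUT={a, b, f}
  B3:   IN={a, b, f}   OUT={a, b}
  B4:   IN={a, b}   OUT={a, b, f}
  B5:   IN={a, b, f}   OUT={a, b}
  B6:   IN={a, b}   OUT={}

Merge at B0: OUT[B0] = IN[B1] = {b, c, d, e, f}
Applying B0's transfer function to that OUT value gives IN[B0] (row B0 above).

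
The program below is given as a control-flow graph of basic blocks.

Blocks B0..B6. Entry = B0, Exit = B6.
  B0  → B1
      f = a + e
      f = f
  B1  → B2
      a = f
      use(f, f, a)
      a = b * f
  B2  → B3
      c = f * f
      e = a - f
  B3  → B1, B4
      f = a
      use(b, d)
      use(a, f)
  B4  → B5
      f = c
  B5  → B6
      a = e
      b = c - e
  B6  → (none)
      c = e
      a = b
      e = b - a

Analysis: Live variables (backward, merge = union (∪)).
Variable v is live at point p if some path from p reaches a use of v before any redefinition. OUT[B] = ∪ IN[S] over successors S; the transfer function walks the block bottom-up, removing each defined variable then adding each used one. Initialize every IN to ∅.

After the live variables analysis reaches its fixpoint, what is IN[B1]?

Per-block solution:
  B0:   IN={a, b, d, e}   OUT={b, d, f}
  B1:   IN={b, d, f}   OUT={a, b, d, f}
  B2:   IN={a, b, d, f}   OUT={a, b, c, d, e}
  B3:   IN={a, b, c, d, e}   OUT={b, c, d, e, f}
  B4:   IN={c, e}   OUT={c, e}
  B5:   IN={c, e}   OUT={b, e}
  B6:   IN={b, e}   OUT={}

Merge at B1: OUT[B1] = IN[B2] = {a, b, d, f}
Applying B1's transfer function to that OUT value gives IN[B1] (row B1 above).

Answer: {b, d, f}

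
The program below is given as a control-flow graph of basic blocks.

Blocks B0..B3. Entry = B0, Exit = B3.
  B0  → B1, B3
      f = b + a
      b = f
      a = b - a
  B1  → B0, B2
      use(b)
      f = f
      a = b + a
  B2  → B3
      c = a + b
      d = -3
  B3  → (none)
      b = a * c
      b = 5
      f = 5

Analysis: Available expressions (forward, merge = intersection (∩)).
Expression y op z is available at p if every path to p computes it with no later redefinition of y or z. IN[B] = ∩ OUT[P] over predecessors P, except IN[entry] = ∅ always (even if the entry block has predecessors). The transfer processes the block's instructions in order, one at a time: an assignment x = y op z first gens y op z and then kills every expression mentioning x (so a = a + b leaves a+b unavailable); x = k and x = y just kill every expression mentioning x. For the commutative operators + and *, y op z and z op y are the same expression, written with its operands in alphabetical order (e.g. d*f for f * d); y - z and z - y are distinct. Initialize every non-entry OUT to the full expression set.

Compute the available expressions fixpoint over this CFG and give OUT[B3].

Answer: {a*c}

Working:
Per-block solution:
  B0:   IN={}   OUT={}
  B1:   IN={}   OUT={}
  B2:   IN={}   OUT={a+b}
  B3:   IN={}   OUT={a*c}

Merge at B3: IN[B3] = OUT[B0] ∩ OUT[B2] = {}
Applying B3's transfer function to that IN value gives OUT[B3] (row B3 above).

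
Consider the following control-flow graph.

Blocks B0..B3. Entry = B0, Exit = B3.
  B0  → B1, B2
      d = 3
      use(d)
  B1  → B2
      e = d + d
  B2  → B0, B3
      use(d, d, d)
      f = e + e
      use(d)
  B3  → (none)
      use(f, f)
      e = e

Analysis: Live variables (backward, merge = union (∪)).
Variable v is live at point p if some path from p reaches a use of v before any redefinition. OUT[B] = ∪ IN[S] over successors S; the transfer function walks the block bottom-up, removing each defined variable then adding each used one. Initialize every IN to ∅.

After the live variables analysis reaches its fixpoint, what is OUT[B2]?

Answer: {e, f}

Working:
Fixpoint table:
  B0:   IN={e}   OUT={d, e}
  B1:   IN={d}   OUT={d, e}
  B2:   IN={d, e}   OUT={e, f}
  B3:   IN={e, f}   OUT={}

Merge at B2: OUT[B2] = IN[B0] ⊔ IN[B3] = {e, f}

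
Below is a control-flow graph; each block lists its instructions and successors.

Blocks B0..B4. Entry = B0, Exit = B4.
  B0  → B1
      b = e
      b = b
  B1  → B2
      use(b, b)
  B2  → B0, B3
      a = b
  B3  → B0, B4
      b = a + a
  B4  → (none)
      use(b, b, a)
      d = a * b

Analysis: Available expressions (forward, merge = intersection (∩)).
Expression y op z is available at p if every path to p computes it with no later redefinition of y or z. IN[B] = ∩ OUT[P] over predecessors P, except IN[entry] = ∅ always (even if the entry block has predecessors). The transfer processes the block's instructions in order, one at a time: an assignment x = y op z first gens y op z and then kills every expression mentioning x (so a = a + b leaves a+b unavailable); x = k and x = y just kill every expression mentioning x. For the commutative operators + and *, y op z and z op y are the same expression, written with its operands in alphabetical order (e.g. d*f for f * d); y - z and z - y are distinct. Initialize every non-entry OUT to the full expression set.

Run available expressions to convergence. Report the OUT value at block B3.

Fixpoint table:
  B0:  IN={}  OUT={}
  B1:  IN={}  OUT={}
  B2:  IN={}  OUT={}
  B3:  IN={}  OUT={a+a}
  B4:  IN={a+a}  OUT={a*b, a+a}

Merge at B3: IN[B3] = OUT[B2] = {}
Applying B3's transfer function to that IN value gives OUT[B3] (row B3 above).

Answer: {a+a}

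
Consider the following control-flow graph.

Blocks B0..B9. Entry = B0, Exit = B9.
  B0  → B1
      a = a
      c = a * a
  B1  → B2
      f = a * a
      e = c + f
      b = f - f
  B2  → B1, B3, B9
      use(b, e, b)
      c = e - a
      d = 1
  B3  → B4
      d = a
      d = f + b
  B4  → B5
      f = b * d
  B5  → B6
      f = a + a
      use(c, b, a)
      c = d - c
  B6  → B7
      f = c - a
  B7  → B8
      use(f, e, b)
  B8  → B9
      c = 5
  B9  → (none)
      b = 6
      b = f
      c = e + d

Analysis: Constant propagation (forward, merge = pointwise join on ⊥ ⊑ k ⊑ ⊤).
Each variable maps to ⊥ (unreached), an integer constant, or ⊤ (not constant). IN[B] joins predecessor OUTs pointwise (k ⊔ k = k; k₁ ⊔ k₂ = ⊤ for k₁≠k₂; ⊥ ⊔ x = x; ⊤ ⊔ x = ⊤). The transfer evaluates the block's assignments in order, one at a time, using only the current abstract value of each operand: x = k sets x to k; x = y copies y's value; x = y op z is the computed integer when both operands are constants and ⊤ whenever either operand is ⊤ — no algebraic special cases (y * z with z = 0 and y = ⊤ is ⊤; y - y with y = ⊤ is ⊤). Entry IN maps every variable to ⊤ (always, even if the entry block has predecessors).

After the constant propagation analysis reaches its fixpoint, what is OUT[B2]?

Answer: {a: ⊤, b: ⊤, c: ⊤, d: 1, e: ⊤, f: ⊤}

Trace:
Per-block solution:
  B0:   IN=(all ⊤)   OUT=(all ⊤)
  B1:   IN=(all ⊤)   OUT=(all ⊤)
  B2:   IN=(all ⊤)   OUT={d:1; rest ⊤}
  B3:   IN={d:1; rest ⊤}   OUT=(all ⊤)
  B4:   IN=(all ⊤)   OUT=(all ⊤)
  B5:   IN=(all ⊤)   OUT=(all ⊤)
  B6:   IN=(all ⊤)   OUT=(all ⊤)
  B7:   IN=(all ⊤)   OUT=(all ⊤)
  B8:   IN=(all ⊤)   OUT={c:5; rest ⊤}
  B9:   IN=(all ⊤)   OUT=(all ⊤)

Merge at B2: IN[B2] = OUT[B1] = {a: ⊤, b: ⊤, c: ⊤, d: ⊤, e: ⊤, f: ⊤}
Applying B2's transfer function to that IN value gives OUT[B2] (row B2 above).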